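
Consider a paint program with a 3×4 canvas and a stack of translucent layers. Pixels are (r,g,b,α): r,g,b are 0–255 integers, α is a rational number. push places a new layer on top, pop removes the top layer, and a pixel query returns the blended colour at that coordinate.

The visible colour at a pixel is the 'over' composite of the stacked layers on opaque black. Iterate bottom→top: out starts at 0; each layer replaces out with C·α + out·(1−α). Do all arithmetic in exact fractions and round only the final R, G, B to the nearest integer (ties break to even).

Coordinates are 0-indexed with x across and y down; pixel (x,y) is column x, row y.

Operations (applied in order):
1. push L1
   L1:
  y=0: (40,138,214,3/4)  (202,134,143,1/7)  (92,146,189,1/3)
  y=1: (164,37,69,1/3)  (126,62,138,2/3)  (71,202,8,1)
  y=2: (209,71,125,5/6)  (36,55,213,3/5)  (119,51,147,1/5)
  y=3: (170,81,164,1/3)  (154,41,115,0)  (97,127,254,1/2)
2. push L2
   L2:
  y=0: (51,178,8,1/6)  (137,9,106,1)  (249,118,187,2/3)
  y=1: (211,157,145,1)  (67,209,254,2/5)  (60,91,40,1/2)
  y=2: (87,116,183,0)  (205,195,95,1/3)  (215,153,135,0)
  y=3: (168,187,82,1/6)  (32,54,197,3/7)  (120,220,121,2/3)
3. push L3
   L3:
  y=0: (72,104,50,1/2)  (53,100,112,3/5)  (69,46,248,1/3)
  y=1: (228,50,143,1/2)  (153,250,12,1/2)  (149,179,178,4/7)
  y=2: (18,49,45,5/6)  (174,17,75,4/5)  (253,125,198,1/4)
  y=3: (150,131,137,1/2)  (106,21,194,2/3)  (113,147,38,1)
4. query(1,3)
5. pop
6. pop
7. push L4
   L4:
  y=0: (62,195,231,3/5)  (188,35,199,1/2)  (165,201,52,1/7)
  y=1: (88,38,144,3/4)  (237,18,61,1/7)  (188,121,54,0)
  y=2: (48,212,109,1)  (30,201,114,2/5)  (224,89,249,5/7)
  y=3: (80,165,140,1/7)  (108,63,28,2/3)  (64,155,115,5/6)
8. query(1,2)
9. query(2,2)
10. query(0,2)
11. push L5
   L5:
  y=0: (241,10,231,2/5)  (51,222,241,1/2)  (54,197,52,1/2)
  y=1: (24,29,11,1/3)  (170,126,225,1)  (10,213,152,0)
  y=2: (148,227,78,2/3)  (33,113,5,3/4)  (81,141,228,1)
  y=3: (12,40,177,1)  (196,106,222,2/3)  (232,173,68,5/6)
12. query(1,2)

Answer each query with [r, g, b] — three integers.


(1,3) stack=L1,L2,L3; from [0,0,0]:
after L1 α=0: [0, 0, 0]
after L2 α=3/7: [96/7, 162/7, 591/7]
after L3 α=2/3: [1580/21, 152/7, 3307/21]
= [75, 22, 157]

(1,2) stack=L1,L4; from [0,0,0]:
+L1 (α=3/5) → [108/5, 33, 639/5]
+L4 (α=2/5) → [624/25, 501/5, 3057/25]
= [25, 100, 122]

at x=2,y=2 over L1,L4:
after L1 α=1/5: [119/5, 51/5, 147/5]
after L4 α=5/7: [834/5, 2327/35, 6519/35]
= [167, 66, 186]

query (0,2) [L1,L4] — begin 0,0,0
after L1 α=5/6: [1045/6, 355/6, 625/6]
after L4 α=1: [48, 212, 109]
→ [48, 212, 109]

query (1,2) [L1,L4,L5] — begin 0,0,0
+L1 (α=3/5) → [108/5, 33, 639/5]
+L4 (α=2/5) → [624/25, 501/5, 3057/25]
+L5 (α=3/4) → [3099/100, 549/5, 858/25]
→ [31, 110, 34]


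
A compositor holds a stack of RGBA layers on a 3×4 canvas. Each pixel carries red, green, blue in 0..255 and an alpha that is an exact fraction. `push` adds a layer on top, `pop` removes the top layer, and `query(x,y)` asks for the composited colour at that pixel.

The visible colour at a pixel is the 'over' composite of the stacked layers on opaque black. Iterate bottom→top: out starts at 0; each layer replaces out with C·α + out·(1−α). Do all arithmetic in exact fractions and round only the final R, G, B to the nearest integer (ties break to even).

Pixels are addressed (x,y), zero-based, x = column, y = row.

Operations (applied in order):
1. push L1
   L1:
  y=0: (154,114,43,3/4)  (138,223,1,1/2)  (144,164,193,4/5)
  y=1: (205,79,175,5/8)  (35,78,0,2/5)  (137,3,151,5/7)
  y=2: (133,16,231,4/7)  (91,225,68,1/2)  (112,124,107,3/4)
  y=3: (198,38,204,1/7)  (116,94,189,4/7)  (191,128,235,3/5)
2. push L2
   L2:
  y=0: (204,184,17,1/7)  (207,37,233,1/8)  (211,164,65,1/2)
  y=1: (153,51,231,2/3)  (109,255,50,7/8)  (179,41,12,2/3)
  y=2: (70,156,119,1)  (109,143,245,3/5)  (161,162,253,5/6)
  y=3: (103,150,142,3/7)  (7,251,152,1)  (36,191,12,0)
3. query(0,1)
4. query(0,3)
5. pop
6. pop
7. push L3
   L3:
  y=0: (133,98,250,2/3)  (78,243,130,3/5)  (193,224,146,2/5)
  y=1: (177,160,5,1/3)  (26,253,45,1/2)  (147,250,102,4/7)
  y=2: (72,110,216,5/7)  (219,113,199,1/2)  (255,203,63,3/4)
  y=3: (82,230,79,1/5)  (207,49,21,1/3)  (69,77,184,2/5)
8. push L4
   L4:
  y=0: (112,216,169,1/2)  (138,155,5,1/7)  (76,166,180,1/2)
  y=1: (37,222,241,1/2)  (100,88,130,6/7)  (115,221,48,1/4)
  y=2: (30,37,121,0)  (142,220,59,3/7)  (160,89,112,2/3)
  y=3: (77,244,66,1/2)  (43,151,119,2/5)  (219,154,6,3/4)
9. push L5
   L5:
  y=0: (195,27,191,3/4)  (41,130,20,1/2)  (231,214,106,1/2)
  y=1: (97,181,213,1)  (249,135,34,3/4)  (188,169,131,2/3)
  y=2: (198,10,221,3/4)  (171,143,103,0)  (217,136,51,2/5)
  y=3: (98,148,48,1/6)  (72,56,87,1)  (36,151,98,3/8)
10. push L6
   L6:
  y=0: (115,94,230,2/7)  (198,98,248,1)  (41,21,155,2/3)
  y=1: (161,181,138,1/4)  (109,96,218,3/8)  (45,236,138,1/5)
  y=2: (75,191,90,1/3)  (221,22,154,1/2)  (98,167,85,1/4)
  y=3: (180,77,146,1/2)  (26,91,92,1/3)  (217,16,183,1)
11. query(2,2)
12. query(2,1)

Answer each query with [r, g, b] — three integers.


at x=0,y=1 over L1,L2:
+L1 (α=5/8) → [1025/8, 395/8, 875/8]
+L2 (α=2/3) → [3473/24, 1211/24, 4571/24]
rounded: [145, 50, 190]

(0,3) stack=L1,L2; from [0,0,0]:
+L1 (α=1/7) → [198/7, 38/7, 204/7]
+L2 (α=3/7) → [2955/49, 3302/49, 3798/49]
rounded: [60, 67, 78]

query (2,2) [L3,L4,L5,L6] — begin 0,0,0
L3 α=3/4: [765/4, 609/4, 189/4]
L4 α=2/3: [2045/12, 1321/12, 1085/12]
L5 α=2/5: [3781/20, 2409/20, 1493/20]
L6 α=1/4: [13303/80, 10567/80, 6179/80]
→ [166, 132, 77]

at x=2,y=1 over L3,L4,L5,L6:
+L3 (α=4/7) → [84, 1000/7, 408/7]
+L4 (α=1/4) → [367/4, 4547/28, 390/7]
+L5 (α=2/3) → [1871/12, 14011/84, 2224/21]
+L6 (α=1/5) → [2006/15, 18967/105, 11794/105]
→ [134, 181, 112]


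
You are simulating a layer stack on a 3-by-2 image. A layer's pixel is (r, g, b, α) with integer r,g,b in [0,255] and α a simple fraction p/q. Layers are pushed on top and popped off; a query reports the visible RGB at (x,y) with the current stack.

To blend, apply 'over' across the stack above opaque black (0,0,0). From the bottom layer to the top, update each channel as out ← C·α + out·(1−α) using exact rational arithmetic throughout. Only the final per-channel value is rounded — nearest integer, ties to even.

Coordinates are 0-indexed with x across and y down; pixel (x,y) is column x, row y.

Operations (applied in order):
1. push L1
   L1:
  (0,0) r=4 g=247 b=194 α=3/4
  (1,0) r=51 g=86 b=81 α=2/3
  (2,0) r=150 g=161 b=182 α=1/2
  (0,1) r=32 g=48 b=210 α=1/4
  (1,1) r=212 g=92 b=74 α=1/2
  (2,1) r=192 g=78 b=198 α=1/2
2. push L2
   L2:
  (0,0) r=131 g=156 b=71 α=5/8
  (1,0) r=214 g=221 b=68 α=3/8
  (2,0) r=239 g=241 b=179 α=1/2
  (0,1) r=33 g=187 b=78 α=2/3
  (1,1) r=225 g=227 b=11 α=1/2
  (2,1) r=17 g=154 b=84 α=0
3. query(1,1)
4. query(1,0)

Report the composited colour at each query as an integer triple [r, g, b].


at x=1,y=1 over L1,L2:
L1 α=1/2: [106, 46, 37]
L2 α=1/2: [331/2, 273/2, 24]
= [166, 136, 24]

query (1,0) [L1,L2] — begin 0,0,0
L1 α=2/3: [34, 172/3, 54]
L2 α=3/8: [203/2, 2849/24, 237/4]
= [102, 119, 59]


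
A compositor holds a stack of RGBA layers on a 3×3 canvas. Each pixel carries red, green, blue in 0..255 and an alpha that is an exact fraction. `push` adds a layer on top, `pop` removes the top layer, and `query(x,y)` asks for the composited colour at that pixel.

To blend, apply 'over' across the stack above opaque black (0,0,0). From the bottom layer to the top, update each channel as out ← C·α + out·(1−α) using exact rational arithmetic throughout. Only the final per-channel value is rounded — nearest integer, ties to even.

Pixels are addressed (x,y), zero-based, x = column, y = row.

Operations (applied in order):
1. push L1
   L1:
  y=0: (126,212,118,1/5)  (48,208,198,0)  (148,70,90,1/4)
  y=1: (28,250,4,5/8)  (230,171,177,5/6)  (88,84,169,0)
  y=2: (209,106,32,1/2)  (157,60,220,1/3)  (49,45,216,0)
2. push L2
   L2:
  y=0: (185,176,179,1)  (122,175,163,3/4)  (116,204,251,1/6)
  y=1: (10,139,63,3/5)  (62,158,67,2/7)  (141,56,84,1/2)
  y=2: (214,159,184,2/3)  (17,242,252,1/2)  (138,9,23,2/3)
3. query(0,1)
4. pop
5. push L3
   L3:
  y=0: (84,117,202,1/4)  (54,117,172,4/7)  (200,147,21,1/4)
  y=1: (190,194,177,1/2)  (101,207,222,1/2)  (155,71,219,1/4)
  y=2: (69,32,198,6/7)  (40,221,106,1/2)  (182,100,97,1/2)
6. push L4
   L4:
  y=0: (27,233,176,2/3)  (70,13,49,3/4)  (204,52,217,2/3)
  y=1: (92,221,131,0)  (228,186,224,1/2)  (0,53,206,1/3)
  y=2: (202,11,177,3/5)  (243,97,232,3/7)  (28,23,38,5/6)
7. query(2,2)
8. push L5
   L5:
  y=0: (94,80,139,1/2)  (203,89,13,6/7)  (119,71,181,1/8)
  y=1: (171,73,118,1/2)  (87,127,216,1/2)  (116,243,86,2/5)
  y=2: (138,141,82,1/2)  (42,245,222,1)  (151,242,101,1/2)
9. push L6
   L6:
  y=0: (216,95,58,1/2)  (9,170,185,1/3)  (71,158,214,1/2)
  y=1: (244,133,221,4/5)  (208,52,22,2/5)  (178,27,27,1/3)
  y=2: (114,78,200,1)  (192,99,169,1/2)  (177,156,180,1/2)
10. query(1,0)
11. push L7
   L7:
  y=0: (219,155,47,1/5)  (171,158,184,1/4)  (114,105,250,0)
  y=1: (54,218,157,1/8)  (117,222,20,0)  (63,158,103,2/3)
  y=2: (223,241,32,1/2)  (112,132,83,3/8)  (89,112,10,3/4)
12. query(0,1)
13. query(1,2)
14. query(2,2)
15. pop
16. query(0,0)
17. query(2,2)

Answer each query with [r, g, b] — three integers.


at x=0,y=1 over L1,L2:
after L1 α=5/8: [35/2, 625/4, 5/2]
after L2 α=3/5: [13, 1459/10, 194/5]
rounded: [13, 146, 39]

at x=2,y=2 over L1,L3,L4:
L1 α=0: [0, 0, 0]
L3 α=1/2: [91, 50, 97/2]
L4 α=5/6: [77/2, 55/2, 159/4]
→ [38, 28, 40]

query (1,0) [L1,L3,L4,L5,L6] — begin 0,0,0
L1 α=0: [0, 0, 0]
L3 α=4/7: [216/7, 468/7, 688/7]
L4 α=3/4: [843/14, 741/28, 1717/28]
L5 α=6/7: [17895/98, 15693/196, 3901/196]
L6 α=1/3: [6112/49, 32353/294, 22031/294]
= [125, 110, 75]

query (0,1) [L1,L3,L4,L5,L6,L7] — begin 0,0,0
+L1 (α=5/8) → [35/2, 625/4, 5/2]
+L3 (α=1/2) → [415/4, 1401/8, 359/4]
+L4 (α=0) → [415/4, 1401/8, 359/4]
+L5 (α=1/2) → [1099/8, 1985/16, 831/8]
+L6 (α=4/5) → [8907/40, 10497/80, 7903/40]
+L7 (α=1/8) → [64509/320, 90919/640, 61601/320]
= [202, 142, 193]

query (1,2) [L1,L3,L4,L5,L6,L7] — begin 0,0,0
+L1 (α=1/3) → [157/3, 20, 220/3]
+L3 (α=1/2) → [277/6, 241/2, 269/3]
+L4 (α=3/7) → [2741/21, 773/7, 452/3]
+L5 (α=1) → [42, 245, 222]
+L6 (α=1/2) → [117, 172, 391/2]
+L7 (α=3/8) → [921/8, 157, 2453/16]
rounded: [115, 157, 153]

(2,2) stack=L1,L3,L4,L5,L6,L7; from [0,0,0]:
L1 α=0: [0, 0, 0]
L3 α=1/2: [91, 50, 97/2]
L4 α=5/6: [77/2, 55/2, 159/4]
L5 α=1/2: [379/4, 539/4, 563/8]
L6 α=1/2: [1087/8, 1163/8, 2003/16]
L7 α=3/4: [3223/32, 3851/32, 2483/64]
→ [101, 120, 39]

query (0,0) [L1,L3,L4,L5,L6] — begin 0,0,0
after L1 α=1/5: [126/5, 212/5, 118/5]
after L3 α=1/4: [399/10, 1221/20, 341/5]
after L4 α=2/3: [313/10, 10541/60, 2101/15]
after L5 α=1/2: [1253/20, 15341/120, 2093/15]
after L6 α=1/2: [5573/40, 26741/240, 2963/30]
rounded: [139, 111, 99]

query (2,2) [L1,L3,L4,L5,L6] — begin 0,0,0
L1 α=0: [0, 0, 0]
L3 α=1/2: [91, 50, 97/2]
L4 α=5/6: [77/2, 55/2, 159/4]
L5 α=1/2: [379/4, 539/4, 563/8]
L6 α=1/2: [1087/8, 1163/8, 2003/16]
= [136, 145, 125]


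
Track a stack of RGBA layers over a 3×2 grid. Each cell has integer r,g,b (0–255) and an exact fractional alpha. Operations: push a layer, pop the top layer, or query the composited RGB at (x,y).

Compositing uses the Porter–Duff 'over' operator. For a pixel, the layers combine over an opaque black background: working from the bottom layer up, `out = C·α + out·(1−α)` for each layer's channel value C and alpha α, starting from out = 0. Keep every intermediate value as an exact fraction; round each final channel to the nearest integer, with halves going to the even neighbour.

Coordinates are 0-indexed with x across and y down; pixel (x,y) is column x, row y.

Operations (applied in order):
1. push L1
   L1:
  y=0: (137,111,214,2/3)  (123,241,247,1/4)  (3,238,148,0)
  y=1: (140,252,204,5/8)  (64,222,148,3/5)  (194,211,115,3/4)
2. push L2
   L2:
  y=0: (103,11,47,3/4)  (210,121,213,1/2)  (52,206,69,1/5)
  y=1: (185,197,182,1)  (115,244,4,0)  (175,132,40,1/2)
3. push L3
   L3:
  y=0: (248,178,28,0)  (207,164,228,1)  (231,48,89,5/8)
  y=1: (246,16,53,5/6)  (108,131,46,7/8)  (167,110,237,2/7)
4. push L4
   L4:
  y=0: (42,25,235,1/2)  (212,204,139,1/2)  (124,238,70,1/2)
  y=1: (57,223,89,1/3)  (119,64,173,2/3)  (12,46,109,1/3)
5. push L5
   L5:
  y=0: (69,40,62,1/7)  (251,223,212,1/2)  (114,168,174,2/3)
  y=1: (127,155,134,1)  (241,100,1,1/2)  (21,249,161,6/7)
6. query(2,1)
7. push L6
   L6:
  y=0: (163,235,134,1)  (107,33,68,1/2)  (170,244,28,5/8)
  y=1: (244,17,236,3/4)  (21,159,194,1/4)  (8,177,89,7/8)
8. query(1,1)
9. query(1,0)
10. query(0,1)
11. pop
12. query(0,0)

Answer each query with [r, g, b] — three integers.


(2,1) stack=L1,L2,L3,L4,L5; from [0,0,0]:
+L1 (α=3/4) → [291/2, 633/4, 345/4]
+L2 (α=1/2) → [641/4, 1161/8, 505/8]
+L3 (α=2/7) → [4541/28, 7565/56, 6317/56]
+L4 (α=1/3) → [4709/42, 2951/28, 3123/28]
+L5 (α=6/7) → [10001/294, 44783/196, 30171/196]
rounded: [34, 228, 154]

(1,1) stack=L1,L2,L3,L4,L5,L6; from [0,0,0]:
+L1 (α=3/5) → [192/5, 666/5, 444/5]
+L2 (α=0) → [192/5, 666/5, 444/5]
+L3 (α=7/8) → [993/10, 5251/40, 1027/20]
+L4 (α=2/3) → [3373/30, 3457/40, 2649/20]
+L5 (α=1/2) → [10603/60, 7457/80, 2669/40]
+L6 (α=1/4) → [11023/80, 35091/320, 15767/160]
= [138, 110, 99]

at x=1,y=0 over L1,L2,L3,L4,L5,L6:
+L1 (α=1/4) → [123/4, 241/4, 247/4]
+L2 (α=1/2) → [963/8, 725/8, 1099/8]
+L3 (α=1) → [207, 164, 228]
+L4 (α=1/2) → [419/2, 184, 367/2]
+L5 (α=1/2) → [921/4, 407/2, 791/4]
+L6 (α=1/2) → [1349/8, 473/4, 1063/8]
rounded: [169, 118, 133]

(0,1) stack=L1,L2,L3,L4,L5,L6; from [0,0,0]:
after L1 α=5/8: [175/2, 315/2, 255/2]
after L2 α=1: [185, 197, 182]
after L3 α=5/6: [1415/6, 277/6, 149/2]
after L4 α=1/3: [1586/9, 946/9, 238/3]
after L5 α=1: [127, 155, 134]
after L6 α=3/4: [859/4, 103/2, 421/2]
= [215, 52, 210]

at x=0,y=0 over L1,L2,L3,L4,L5:
+L1 (α=2/3) → [274/3, 74, 428/3]
+L2 (α=3/4) → [1201/12, 107/4, 851/12]
+L3 (α=0) → [1201/12, 107/4, 851/12]
+L4 (α=1/2) → [1705/24, 207/8, 3671/24]
+L5 (α=1/7) → [283/4, 781/28, 3919/28]
rounded: [71, 28, 140]


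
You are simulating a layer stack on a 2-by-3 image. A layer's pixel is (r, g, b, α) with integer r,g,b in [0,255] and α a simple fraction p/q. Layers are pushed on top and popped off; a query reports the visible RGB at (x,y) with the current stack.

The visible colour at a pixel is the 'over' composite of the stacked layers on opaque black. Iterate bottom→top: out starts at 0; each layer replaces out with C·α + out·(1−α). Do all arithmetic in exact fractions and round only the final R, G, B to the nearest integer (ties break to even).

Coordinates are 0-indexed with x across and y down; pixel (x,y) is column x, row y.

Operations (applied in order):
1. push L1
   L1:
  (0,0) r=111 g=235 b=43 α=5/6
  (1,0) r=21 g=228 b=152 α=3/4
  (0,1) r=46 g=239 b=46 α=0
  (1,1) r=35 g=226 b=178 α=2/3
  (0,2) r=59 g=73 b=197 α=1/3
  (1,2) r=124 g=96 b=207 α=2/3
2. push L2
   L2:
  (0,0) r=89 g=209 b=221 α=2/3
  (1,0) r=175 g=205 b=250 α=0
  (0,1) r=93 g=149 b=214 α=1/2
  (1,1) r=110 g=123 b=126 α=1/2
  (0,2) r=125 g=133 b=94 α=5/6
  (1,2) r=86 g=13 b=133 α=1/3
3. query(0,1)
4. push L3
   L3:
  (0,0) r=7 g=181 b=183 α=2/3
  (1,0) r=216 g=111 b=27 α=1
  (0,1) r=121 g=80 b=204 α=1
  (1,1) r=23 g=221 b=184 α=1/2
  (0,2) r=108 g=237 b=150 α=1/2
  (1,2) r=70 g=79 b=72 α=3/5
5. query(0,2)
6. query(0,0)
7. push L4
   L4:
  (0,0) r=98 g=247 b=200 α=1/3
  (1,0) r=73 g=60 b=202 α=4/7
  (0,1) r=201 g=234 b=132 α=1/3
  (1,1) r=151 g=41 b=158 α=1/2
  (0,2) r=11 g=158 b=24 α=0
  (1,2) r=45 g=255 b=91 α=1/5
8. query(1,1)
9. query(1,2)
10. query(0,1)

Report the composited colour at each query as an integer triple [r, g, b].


query (0,1) [L1,L2] — begin 0,0,0
+L1 (α=0) → [0, 0, 0]
+L2 (α=1/2) → [93/2, 149/2, 107]
rounded: [46, 74, 107]

(0,2) stack=L1,L2,L3; from [0,0,0]:
+L1 (α=1/3) → [59/3, 73/3, 197/3]
+L2 (α=5/6) → [967/9, 1034/9, 1607/18]
+L3 (α=1/2) → [1939/18, 3167/18, 4307/36]
= [108, 176, 120]

query (0,0) [L1,L2,L3] — begin 0,0,0
+L1 (α=5/6) → [185/2, 1175/6, 215/6]
+L2 (α=2/3) → [541/6, 3683/18, 2867/18]
+L3 (α=2/3) → [625/18, 10199/54, 9455/54]
rounded: [35, 189, 175]

query (1,1) [L1,L2,L3,L4] — begin 0,0,0
L1 α=2/3: [70/3, 452/3, 356/3]
L2 α=1/2: [200/3, 821/6, 367/3]
L3 α=1/2: [269/6, 2147/12, 919/6]
L4 α=1/2: [1175/12, 2639/24, 1867/12]
rounded: [98, 110, 156]

at x=1,y=2 over L1,L2,L3,L4:
+L1 (α=2/3) → [248/3, 64, 138]
+L2 (α=1/3) → [754/9, 47, 409/3]
+L3 (α=3/5) → [3398/45, 331/5, 1466/15]
+L4 (α=1/5) → [15617/225, 2599/25, 7229/75]
= [69, 104, 96]

query (0,1) [L1,L2,L3,L4] — begin 0,0,0
+L1 (α=0) → [0, 0, 0]
+L2 (α=1/2) → [93/2, 149/2, 107]
+L3 (α=1) → [121, 80, 204]
+L4 (α=1/3) → [443/3, 394/3, 180]
→ [148, 131, 180]


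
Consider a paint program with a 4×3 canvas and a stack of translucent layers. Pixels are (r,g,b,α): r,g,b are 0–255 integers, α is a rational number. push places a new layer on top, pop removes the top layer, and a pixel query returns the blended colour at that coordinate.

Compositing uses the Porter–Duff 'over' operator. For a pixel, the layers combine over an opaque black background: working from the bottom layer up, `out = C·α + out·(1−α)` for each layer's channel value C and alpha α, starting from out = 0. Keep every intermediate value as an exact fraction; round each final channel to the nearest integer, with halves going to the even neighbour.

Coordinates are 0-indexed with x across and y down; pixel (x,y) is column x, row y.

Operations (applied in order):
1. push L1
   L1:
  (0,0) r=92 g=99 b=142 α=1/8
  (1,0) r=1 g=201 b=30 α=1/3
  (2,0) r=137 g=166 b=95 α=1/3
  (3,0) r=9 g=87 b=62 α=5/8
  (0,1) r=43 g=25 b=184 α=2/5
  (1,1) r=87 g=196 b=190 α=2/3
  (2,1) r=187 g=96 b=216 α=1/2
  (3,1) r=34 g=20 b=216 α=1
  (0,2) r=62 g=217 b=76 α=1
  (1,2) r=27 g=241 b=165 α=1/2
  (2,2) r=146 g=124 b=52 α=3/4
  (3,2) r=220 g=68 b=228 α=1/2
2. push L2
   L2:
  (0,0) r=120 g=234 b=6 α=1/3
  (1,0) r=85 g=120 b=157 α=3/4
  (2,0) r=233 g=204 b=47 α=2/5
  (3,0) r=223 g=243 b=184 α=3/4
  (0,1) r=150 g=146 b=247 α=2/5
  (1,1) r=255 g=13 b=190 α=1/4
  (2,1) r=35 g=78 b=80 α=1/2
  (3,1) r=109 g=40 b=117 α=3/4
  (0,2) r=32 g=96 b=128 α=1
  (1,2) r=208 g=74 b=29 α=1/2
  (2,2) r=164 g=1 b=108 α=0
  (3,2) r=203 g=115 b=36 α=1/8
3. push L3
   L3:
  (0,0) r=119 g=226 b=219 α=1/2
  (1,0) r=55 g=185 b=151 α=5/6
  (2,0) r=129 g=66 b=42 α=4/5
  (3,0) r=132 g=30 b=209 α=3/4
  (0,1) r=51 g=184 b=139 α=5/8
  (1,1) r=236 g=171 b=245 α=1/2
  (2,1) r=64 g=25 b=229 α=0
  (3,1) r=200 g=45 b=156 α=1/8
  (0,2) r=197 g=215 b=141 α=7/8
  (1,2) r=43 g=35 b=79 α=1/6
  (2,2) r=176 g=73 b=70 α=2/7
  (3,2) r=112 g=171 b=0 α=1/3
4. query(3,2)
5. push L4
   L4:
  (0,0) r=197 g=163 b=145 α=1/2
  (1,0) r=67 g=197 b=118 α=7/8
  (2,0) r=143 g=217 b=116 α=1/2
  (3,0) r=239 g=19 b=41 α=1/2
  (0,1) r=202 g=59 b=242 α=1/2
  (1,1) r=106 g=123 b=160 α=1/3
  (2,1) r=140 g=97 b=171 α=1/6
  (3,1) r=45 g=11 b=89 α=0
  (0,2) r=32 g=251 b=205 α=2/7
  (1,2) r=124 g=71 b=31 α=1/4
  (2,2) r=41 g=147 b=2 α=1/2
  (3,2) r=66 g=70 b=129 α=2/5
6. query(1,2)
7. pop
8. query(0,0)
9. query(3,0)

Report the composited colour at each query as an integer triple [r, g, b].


(3,2) stack=L1,L2,L3; from [0,0,0]:
L1 α=1/2: [110, 34, 114]
L2 α=1/8: [973/8, 353/8, 417/4]
L3 α=1/3: [1421/12, 1037/12, 139/2]
→ [118, 86, 70]

(1,2) stack=L1,L2,L3,L4; from [0,0,0]:
+L1 (α=1/2) → [27/2, 241/2, 165/2]
+L2 (α=1/2) → [443/4, 389/4, 223/4]
+L3 (α=1/6) → [2387/24, 695/8, 477/8]
+L4 (α=1/4) → [3379/32, 2653/32, 1679/32]
→ [106, 83, 52]

(0,0) stack=L1,L2,L3; from [0,0,0]:
L1 α=1/8: [23/2, 99/8, 71/4]
L2 α=1/3: [143/3, 345/4, 83/6]
L3 α=1/2: [250/3, 1249/8, 1397/12]
= [83, 156, 116]

(3,0) stack=L1,L2,L3; from [0,0,0]:
+L1 (α=5/8) → [45/8, 435/8, 155/4]
+L2 (α=3/4) → [5397/32, 6267/32, 2363/16]
+L3 (α=3/4) → [18069/128, 9147/128, 12395/64]
= [141, 71, 194]


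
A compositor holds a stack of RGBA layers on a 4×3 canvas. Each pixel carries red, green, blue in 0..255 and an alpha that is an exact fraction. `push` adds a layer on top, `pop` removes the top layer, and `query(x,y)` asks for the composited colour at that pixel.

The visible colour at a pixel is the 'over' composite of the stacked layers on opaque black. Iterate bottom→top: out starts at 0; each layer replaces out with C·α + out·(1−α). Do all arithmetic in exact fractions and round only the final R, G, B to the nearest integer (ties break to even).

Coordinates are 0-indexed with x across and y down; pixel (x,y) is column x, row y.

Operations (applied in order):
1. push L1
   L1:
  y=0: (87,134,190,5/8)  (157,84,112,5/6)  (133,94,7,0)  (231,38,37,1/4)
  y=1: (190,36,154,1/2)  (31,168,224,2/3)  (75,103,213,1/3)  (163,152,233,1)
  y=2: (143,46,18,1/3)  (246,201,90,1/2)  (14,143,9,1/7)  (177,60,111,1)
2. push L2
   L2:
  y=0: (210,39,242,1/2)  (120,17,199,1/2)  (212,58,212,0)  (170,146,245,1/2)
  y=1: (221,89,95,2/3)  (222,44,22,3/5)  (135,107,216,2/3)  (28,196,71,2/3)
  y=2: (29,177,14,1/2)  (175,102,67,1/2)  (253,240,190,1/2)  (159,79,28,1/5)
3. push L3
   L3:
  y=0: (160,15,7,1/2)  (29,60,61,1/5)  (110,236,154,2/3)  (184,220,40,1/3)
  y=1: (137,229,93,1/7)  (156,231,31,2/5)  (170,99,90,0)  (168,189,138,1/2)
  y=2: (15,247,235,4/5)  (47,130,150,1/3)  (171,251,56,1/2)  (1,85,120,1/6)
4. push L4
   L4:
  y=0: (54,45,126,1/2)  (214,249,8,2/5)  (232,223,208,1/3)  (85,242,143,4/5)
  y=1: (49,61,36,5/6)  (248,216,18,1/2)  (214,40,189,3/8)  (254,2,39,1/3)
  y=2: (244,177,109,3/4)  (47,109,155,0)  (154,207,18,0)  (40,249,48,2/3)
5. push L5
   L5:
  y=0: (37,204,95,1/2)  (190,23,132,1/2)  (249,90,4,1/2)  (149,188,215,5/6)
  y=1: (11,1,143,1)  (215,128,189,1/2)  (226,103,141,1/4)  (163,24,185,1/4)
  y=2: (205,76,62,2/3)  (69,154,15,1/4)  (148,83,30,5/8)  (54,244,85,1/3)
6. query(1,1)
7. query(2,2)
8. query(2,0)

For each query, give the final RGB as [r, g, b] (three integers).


(1,1) stack=L1,L2,L3,L4,L5; from [0,0,0]:
L1 α=2/3: [62/3, 112, 448/3]
L2 α=3/5: [2122/15, 356/5, 1094/15]
L3 α=2/5: [3682/25, 3378/25, 1404/25]
L4 α=1/2: [4941/25, 4389/25, 927/25]
L5 α=1/2: [5158/25, 7589/50, 2826/25]
→ [206, 152, 113]

(2,2) stack=L1,L2,L3,L4,L5; from [0,0,0]:
after L1 α=1/7: [2, 143/7, 9/7]
after L2 α=1/2: [255/2, 1823/14, 1339/14]
after L3 α=1/2: [597/4, 5337/28, 2123/28]
after L4 α=0: [597/4, 5337/28, 2123/28]
after L5 α=5/8: [4751/32, 27631/224, 10569/224]
= [148, 123, 47]

(2,0) stack=L1,L2,L3,L4,L5; from [0,0,0]:
+L1 (α=0) → [0, 0, 0]
+L2 (α=0) → [0, 0, 0]
+L3 (α=2/3) → [220/3, 472/3, 308/3]
+L4 (α=1/3) → [1136/9, 1613/9, 1240/9]
+L5 (α=1/2) → [3377/18, 2423/18, 638/9]
→ [188, 135, 71]


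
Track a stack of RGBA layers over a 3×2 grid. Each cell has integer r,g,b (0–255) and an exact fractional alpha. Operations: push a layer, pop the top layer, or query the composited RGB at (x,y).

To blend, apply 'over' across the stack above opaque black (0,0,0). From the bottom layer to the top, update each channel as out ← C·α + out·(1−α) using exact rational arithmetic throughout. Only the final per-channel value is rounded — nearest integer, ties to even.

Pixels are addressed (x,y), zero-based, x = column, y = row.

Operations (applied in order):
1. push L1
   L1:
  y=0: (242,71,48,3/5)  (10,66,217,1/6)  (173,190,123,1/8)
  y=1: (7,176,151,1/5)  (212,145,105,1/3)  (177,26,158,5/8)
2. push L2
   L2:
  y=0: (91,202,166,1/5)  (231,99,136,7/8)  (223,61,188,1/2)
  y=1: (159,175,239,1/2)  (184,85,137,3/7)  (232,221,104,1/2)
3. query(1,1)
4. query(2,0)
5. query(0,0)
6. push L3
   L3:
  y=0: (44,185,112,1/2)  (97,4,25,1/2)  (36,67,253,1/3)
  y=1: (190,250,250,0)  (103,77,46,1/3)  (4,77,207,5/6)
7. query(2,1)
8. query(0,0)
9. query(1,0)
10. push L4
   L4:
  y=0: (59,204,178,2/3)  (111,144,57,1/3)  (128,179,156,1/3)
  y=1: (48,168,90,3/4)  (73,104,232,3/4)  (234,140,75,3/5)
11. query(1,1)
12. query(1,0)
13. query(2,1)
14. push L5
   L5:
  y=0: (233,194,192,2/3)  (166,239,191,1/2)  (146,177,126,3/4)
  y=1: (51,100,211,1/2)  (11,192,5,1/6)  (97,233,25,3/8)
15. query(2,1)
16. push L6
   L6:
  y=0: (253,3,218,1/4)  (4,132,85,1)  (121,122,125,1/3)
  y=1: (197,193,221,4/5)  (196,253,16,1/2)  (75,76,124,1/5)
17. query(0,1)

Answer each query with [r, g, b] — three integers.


query (1,1) [L1,L2] — begin 0,0,0
+L1 (α=1/3) → [212/3, 145/3, 35]
+L2 (α=3/7) → [2504/21, 1345/21, 551/7]
→ [119, 64, 79]

query (2,0) [L1,L2] — begin 0,0,0
after L1 α=1/8: [173/8, 95/4, 123/8]
after L2 α=1/2: [1957/16, 339/8, 1627/16]
→ [122, 42, 102]

at x=0,y=0 over L1,L2:
L1 α=3/5: [726/5, 213/5, 144/5]
L2 α=1/5: [3359/25, 1862/25, 1406/25]
→ [134, 74, 56]

(2,1) stack=L1,L2,L3; from [0,0,0]:
after L1 α=5/8: [885/8, 65/4, 395/4]
after L2 α=1/2: [2741/16, 949/8, 811/8]
after L3 α=5/6: [3061/96, 1343/16, 9091/48]
rounded: [32, 84, 189]

at x=0,y=0 over L1,L2,L3:
after L1 α=3/5: [726/5, 213/5, 144/5]
after L2 α=1/5: [3359/25, 1862/25, 1406/25]
after L3 α=1/2: [4459/50, 6487/50, 2103/25]
= [89, 130, 84]

at x=1,y=0 over L1,L2,L3:
L1 α=1/6: [5/3, 11, 217/6]
L2 α=7/8: [607/3, 88, 5929/48]
L3 α=1/2: [449/3, 46, 7129/96]
→ [150, 46, 74]

(1,1) stack=L1,L2,L3,L4; from [0,0,0]:
L1 α=1/3: [212/3, 145/3, 35]
L2 α=3/7: [2504/21, 1345/21, 551/7]
L3 α=1/3: [7171/63, 4307/63, 1424/21]
L4 α=3/4: [5242/63, 23963/252, 4010/21]
= [83, 95, 191]

query (1,0) [L1,L2,L3,L4] — begin 0,0,0
+L1 (α=1/6) → [5/3, 11, 217/6]
+L2 (α=7/8) → [607/3, 88, 5929/48]
+L3 (α=1/2) → [449/3, 46, 7129/96]
+L4 (α=1/3) → [1231/9, 236/3, 9865/144]
rounded: [137, 79, 69]

query (2,1) [L1,L2,L3,L4] — begin 0,0,0
after L1 α=5/8: [885/8, 65/4, 395/4]
after L2 α=1/2: [2741/16, 949/8, 811/8]
after L3 α=5/6: [3061/96, 1343/16, 9091/48]
after L4 α=3/5: [36757/240, 4703/40, 14491/120]
→ [153, 118, 121]

at x=2,y=1 over L1,L2,L3,L4,L5:
L1 α=5/8: [885/8, 65/4, 395/4]
L2 α=1/2: [2741/16, 949/8, 811/8]
L3 α=5/6: [3061/96, 1343/16, 9091/48]
L4 α=3/5: [36757/240, 4703/40, 14491/120]
L5 α=3/8: [50725/384, 10295/64, 16291/192]
= [132, 161, 85]

(0,1) stack=L1,L2,L3,L4,L5,L6; from [0,0,0]:
L1 α=1/5: [7/5, 176/5, 151/5]
L2 α=1/2: [401/5, 1051/10, 673/5]
L3 α=0: [401/5, 1051/10, 673/5]
L4 α=3/4: [1121/20, 6091/40, 2023/20]
L5 α=1/2: [2141/40, 10091/80, 6243/40]
L6 α=4/5: [33661/200, 71851/400, 41603/200]
→ [168, 180, 208]


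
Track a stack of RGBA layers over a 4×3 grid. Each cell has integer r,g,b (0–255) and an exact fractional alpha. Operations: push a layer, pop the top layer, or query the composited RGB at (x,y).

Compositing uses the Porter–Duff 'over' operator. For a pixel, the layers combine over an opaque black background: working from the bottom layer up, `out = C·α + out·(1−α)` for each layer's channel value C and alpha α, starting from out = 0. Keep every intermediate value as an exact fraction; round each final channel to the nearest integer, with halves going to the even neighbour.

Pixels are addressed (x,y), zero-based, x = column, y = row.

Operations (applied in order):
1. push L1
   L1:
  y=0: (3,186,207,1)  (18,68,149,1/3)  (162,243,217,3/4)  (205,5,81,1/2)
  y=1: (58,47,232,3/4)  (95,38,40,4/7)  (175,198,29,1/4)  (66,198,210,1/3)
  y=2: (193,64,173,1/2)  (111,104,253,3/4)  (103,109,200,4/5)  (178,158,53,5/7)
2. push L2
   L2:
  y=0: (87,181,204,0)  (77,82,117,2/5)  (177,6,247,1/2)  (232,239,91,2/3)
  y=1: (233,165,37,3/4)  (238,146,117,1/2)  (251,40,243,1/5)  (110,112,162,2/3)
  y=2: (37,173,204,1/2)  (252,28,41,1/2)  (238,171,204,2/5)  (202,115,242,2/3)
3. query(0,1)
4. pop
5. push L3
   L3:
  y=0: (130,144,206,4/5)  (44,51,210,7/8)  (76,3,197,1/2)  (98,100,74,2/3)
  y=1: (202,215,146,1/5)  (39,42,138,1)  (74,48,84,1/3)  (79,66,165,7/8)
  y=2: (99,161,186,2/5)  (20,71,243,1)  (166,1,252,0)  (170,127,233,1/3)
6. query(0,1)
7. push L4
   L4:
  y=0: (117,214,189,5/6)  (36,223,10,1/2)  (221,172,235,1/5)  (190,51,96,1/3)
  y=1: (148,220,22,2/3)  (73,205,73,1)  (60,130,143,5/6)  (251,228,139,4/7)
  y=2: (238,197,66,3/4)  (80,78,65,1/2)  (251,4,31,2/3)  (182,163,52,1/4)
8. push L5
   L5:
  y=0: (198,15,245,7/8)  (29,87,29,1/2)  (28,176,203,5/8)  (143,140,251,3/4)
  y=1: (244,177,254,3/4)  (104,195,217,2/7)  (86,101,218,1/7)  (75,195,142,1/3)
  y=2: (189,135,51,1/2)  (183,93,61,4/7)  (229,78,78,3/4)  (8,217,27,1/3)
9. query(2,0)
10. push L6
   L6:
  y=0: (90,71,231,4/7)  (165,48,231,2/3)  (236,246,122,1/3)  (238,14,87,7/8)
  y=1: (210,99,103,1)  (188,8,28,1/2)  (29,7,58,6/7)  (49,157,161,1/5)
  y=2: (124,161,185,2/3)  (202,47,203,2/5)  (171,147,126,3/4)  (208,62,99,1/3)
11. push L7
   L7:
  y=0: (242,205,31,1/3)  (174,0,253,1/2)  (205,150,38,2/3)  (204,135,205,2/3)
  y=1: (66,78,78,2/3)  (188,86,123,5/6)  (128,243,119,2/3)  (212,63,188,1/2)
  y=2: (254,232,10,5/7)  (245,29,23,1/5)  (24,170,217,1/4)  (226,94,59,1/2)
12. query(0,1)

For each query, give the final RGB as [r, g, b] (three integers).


query (0,1) [L1,L2] — begin 0,0,0
+L1 (α=3/4) → [87/2, 141/4, 174]
+L2 (α=3/4) → [1485/8, 2121/16, 285/4]
= [186, 133, 71]

(0,1) stack=L1,L3; from [0,0,0]:
after L1 α=3/4: [87/2, 141/4, 174]
after L3 α=1/5: [376/5, 356/5, 842/5]
rounded: [75, 71, 168]

at x=2,y=0 over L1,L3,L4,L5:
+L1 (α=3/4) → [243/2, 729/4, 651/4]
+L3 (α=1/2) → [395/4, 741/8, 1439/8]
+L4 (α=1/5) → [616/5, 217/2, 1909/10]
+L5 (α=5/8) → [637/10, 2411/16, 15877/80]
= [64, 151, 198]

(0,1) stack=L1,L3,L4,L5,L6,L7; from [0,0,0]:
after L1 α=3/4: [87/2, 141/4, 174]
after L3 α=1/5: [376/5, 356/5, 842/5]
after L4 α=2/3: [1856/15, 852/5, 354/5]
after L5 α=3/4: [3209/15, 3507/20, 1041/5]
after L6 α=1: [210, 99, 103]
after L7 α=2/3: [114, 85, 259/3]
→ [114, 85, 86]


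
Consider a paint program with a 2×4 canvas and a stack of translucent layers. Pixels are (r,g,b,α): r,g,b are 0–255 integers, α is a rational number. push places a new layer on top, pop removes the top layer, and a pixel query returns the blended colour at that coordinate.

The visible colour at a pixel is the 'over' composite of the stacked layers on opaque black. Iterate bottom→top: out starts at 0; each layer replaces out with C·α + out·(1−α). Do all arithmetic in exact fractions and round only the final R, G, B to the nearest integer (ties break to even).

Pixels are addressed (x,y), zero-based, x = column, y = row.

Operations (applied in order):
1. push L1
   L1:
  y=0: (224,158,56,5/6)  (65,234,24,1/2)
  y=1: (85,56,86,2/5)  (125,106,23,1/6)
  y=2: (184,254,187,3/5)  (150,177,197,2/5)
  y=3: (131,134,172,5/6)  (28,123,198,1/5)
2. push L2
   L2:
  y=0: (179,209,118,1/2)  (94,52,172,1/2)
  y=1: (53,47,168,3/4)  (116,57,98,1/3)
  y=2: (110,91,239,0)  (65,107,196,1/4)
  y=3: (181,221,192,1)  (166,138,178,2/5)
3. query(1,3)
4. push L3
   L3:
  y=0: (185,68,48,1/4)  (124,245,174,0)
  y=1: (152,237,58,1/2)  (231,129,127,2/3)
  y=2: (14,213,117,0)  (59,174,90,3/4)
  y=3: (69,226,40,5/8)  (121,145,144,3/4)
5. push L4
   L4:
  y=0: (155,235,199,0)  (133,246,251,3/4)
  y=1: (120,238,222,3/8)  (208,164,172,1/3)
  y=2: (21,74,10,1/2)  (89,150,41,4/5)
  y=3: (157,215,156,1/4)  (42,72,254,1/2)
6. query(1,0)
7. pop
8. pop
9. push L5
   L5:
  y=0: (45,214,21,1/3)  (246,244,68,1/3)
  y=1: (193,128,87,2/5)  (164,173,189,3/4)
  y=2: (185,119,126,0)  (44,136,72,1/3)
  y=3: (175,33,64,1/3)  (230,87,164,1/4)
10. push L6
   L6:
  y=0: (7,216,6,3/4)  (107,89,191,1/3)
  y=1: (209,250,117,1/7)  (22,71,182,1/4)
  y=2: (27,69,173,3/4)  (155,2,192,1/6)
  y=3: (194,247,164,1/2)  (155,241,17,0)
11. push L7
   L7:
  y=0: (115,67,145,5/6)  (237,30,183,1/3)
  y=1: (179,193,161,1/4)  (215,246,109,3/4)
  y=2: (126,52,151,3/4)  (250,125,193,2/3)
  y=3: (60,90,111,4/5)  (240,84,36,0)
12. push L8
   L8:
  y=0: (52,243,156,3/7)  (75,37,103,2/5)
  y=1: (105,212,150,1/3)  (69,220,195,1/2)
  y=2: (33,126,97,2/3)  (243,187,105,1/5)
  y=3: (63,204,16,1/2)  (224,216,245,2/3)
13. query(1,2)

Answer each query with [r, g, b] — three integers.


at x=1,y=3 over L1,L2:
L1 α=1/5: [28/5, 123/5, 198/5]
L2 α=2/5: [1744/25, 1749/25, 2374/25]
rounded: [70, 70, 95]

query (1,0) [L1,L2,L3,L4] — begin 0,0,0
+L1 (α=1/2) → [65/2, 117, 12]
+L2 (α=1/2) → [253/4, 169/2, 92]
+L3 (α=0) → [253/4, 169/2, 92]
+L4 (α=3/4) → [1849/16, 1645/8, 845/4]
rounded: [116, 206, 211]

at x=1,y=2 over L1,L2,L5,L6,L7,L8:
+L1 (α=2/5) → [60, 354/5, 394/5]
+L2 (α=1/4) → [245/4, 1597/20, 1081/10]
+L5 (α=1/3) → [111/2, 2957/30, 1441/15]
+L6 (α=1/6) → [865/12, 2969/36, 2017/18]
+L7 (α=2/3) → [6865/36, 11969/108, 8965/54]
+L8 (α=1/5) → [9052/45, 17018/135, 4153/27]
rounded: [201, 126, 154]


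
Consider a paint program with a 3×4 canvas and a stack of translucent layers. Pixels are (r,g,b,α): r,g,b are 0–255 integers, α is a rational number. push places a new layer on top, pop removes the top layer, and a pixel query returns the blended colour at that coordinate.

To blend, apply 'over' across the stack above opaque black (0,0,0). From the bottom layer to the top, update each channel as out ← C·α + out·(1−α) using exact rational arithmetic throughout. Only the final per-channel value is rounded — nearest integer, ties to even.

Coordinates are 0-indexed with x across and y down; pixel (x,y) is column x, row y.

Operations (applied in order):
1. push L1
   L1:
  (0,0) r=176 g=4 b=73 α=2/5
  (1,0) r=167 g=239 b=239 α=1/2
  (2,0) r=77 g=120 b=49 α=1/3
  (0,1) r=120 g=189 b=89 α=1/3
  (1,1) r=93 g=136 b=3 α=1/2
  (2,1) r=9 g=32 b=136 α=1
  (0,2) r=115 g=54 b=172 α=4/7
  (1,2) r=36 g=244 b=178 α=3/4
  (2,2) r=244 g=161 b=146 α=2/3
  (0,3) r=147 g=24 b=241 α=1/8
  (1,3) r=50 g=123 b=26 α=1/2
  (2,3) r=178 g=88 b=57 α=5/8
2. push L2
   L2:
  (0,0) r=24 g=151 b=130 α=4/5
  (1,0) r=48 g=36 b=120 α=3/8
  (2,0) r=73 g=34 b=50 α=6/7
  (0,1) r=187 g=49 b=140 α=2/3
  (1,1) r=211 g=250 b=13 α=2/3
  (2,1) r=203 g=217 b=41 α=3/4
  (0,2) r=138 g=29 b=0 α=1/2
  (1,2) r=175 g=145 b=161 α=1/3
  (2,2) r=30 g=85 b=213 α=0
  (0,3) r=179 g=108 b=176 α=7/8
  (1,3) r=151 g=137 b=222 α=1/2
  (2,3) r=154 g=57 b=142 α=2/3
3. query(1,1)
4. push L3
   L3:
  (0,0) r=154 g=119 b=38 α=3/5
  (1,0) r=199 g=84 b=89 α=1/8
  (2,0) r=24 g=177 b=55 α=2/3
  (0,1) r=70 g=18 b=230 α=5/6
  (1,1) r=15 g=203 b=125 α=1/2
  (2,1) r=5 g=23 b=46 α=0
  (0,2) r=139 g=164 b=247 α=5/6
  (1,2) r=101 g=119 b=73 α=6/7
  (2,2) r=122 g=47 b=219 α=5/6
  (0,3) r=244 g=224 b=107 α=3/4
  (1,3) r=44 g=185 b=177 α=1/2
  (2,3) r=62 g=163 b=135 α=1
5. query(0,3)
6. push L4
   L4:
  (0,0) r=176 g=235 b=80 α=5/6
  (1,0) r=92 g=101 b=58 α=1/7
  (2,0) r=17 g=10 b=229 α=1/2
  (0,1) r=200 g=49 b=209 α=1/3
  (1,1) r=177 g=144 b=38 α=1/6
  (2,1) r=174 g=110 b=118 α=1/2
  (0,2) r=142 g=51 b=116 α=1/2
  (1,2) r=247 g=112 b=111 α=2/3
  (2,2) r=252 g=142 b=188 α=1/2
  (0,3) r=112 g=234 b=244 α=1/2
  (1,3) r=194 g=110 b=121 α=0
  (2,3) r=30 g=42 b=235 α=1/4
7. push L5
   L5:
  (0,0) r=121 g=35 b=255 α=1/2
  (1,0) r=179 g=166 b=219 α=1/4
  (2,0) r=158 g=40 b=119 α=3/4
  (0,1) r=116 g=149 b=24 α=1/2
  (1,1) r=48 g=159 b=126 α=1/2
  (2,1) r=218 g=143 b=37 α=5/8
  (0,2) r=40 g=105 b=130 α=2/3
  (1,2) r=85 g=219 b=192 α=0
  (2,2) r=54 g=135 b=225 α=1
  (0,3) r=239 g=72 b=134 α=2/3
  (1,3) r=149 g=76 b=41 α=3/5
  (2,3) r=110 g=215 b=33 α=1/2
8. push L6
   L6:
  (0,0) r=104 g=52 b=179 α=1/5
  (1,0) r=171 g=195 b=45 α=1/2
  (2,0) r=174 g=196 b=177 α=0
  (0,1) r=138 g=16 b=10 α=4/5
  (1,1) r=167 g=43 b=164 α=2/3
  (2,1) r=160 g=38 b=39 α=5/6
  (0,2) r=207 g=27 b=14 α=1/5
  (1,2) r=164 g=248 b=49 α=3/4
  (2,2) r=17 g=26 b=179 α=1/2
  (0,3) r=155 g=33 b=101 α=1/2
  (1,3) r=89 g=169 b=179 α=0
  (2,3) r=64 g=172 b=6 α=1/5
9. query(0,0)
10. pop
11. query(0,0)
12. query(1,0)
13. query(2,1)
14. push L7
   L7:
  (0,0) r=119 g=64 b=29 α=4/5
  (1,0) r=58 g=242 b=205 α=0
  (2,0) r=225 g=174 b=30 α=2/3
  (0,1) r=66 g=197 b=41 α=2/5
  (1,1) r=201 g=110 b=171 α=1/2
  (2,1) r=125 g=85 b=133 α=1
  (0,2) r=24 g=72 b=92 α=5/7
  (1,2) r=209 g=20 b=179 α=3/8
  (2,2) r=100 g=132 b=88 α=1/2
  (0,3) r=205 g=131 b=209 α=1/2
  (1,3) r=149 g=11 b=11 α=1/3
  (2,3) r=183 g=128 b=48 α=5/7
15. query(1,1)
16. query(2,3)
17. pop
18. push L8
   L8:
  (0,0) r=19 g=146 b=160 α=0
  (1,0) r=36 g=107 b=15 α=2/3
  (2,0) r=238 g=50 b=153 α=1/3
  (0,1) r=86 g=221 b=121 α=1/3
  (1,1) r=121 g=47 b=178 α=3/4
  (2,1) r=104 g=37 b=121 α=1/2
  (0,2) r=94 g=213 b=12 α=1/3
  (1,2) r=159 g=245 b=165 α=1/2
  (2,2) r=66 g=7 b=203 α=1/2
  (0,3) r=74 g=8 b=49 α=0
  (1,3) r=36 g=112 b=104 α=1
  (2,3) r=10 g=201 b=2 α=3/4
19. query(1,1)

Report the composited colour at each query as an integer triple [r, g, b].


query (1,1) [L1,L2] — begin 0,0,0
+L1 (α=1/2) → [93/2, 68, 3/2]
+L2 (α=2/3) → [937/6, 568/3, 55/6]
→ [156, 189, 9]

at x=0,y=3 over L1,L2,L3:
+L1 (α=1/8) → [147/8, 3, 241/8]
+L2 (α=7/8) → [10171/64, 759/8, 10097/64]
+L3 (α=3/4) → [57019/256, 6135/32, 30641/256]
= [223, 192, 120]

at x=0,y=0 over L1,L2,L3,L4,L5,L6:
after L1 α=2/5: [352/5, 8/5, 146/5]
after L2 α=4/5: [832/25, 3028/25, 2746/25]
after L3 α=3/5: [13214/125, 14981/125, 8342/125]
after L4 α=5/6: [61607/375, 26976/125, 29171/375]
after L5 α=1/2: [53491/375, 31351/250, 62398/375]
after L6 α=1/5: [252964/1875, 69202/625, 316717/1875]
rounded: [135, 111, 169]

query (0,0) [L1,L2,L3,L4,L5] — begin 0,0,0
+L1 (α=2/5) → [352/5, 8/5, 146/5]
+L2 (α=4/5) → [832/25, 3028/25, 2746/25]
+L3 (α=3/5) → [13214/125, 14981/125, 8342/125]
+L4 (α=5/6) → [61607/375, 26976/125, 29171/375]
+L5 (α=1/2) → [53491/375, 31351/250, 62398/375]
rounded: [143, 125, 166]

at x=1,y=0 over L1,L2,L3,L4,L5:
L1 α=1/2: [167/2, 239/2, 239/2]
L2 α=3/8: [1123/16, 1411/16, 1915/16]
L3 α=1/8: [11045/128, 11221/128, 14829/128]
L4 α=1/7: [39023/448, 40127/448, 48199/448]
L5 α=1/4: [197261/1792, 194749/1792, 242709/1792]
→ [110, 109, 135]

query (2,1) [L1,L2,L3,L4,L5] — begin 0,0,0
+L1 (α=1) → [9, 32, 136]
+L2 (α=3/4) → [309/2, 683/4, 259/4]
+L3 (α=0) → [309/2, 683/4, 259/4]
+L4 (α=1/2) → [657/4, 1123/8, 731/8]
+L5 (α=5/8) → [6331/32, 9089/64, 3673/64]
→ [198, 142, 57]

at x=1,y=1 over L1,L2,L3,L4,L5,L7:
+L1 (α=1/2) → [93/2, 68, 3/2]
+L2 (α=2/3) → [937/6, 568/3, 55/6]
+L3 (α=1/2) → [1027/12, 1177/6, 805/12]
+L4 (α=1/6) → [7259/72, 6749/36, 4481/72]
+L5 (α=1/2) → [10715/144, 12473/72, 13553/144]
+L7 (α=1/2) → [39659/288, 20393/144, 38177/288]
rounded: [138, 142, 133]

(2,3) stack=L1,L2,L3,L4,L5,L7; from [0,0,0]:
after L1 α=5/8: [445/4, 55, 285/8]
after L2 α=2/3: [559/4, 169/3, 2557/24]
after L3 α=1: [62, 163, 135]
after L4 α=1/4: [54, 531/4, 160]
after L5 α=1/2: [82, 1391/8, 193/2]
after L7 α=5/7: [1079/7, 3951/28, 433/7]
= [154, 141, 62]

at x=1,y=1 over L1,L2,L3,L4,L5,L8:
+L1 (α=1/2) → [93/2, 68, 3/2]
+L2 (α=2/3) → [937/6, 568/3, 55/6]
+L3 (α=1/2) → [1027/12, 1177/6, 805/12]
+L4 (α=1/6) → [7259/72, 6749/36, 4481/72]
+L5 (α=1/2) → [10715/144, 12473/72, 13553/144]
+L8 (α=3/4) → [62987/576, 22625/288, 90449/576]
rounded: [109, 79, 157]


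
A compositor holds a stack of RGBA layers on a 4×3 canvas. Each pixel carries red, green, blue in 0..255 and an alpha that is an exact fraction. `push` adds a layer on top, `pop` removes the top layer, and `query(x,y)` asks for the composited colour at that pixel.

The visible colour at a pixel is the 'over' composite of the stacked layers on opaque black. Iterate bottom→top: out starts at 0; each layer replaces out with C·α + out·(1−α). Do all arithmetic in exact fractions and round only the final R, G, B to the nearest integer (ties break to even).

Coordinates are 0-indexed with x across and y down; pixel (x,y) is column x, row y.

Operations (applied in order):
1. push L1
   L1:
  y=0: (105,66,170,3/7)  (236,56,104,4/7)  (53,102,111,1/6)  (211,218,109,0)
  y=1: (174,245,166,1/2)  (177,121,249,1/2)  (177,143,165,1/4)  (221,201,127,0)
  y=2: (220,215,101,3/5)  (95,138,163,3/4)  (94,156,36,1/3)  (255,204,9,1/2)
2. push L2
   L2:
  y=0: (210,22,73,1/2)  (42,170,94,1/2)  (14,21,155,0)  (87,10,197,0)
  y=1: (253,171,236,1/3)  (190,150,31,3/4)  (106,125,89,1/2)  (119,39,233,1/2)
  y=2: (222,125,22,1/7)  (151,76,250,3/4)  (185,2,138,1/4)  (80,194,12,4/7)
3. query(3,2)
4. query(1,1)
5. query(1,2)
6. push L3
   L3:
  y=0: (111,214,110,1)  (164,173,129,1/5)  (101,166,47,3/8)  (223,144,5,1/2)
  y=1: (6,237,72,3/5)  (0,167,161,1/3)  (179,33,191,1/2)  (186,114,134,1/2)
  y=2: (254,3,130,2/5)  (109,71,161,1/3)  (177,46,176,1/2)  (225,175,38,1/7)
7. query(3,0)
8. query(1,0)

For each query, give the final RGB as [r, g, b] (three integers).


at x=3,y=2 over L1,L2:
+L1 (α=1/2) → [255/2, 102, 9/2]
+L2 (α=4/7) → [1405/14, 1082/7, 123/14]
= [100, 155, 9]

(1,1) stack=L1,L2; from [0,0,0]:
+L1 (α=1/2) → [177/2, 121/2, 249/2]
+L2 (α=3/4) → [1317/8, 1021/8, 435/8]
rounded: [165, 128, 54]

query (1,2) [L1,L2] — begin 0,0,0
+L1 (α=3/4) → [285/4, 207/2, 489/4]
+L2 (α=3/4) → [2097/16, 663/8, 3489/16]
→ [131, 83, 218]

(3,0) stack=L1,L2,L3; from [0,0,0]:
L1 α=0: [0, 0, 0]
L2 α=0: [0, 0, 0]
L3 α=1/2: [223/2, 72, 5/2]
rounded: [112, 72, 2]

at x=1,y=0 over L1,L2,L3:
L1 α=4/7: [944/7, 32, 416/7]
L2 α=1/2: [619/7, 101, 537/7]
L3 α=1/5: [3624/35, 577/5, 3051/35]
= [104, 115, 87]
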